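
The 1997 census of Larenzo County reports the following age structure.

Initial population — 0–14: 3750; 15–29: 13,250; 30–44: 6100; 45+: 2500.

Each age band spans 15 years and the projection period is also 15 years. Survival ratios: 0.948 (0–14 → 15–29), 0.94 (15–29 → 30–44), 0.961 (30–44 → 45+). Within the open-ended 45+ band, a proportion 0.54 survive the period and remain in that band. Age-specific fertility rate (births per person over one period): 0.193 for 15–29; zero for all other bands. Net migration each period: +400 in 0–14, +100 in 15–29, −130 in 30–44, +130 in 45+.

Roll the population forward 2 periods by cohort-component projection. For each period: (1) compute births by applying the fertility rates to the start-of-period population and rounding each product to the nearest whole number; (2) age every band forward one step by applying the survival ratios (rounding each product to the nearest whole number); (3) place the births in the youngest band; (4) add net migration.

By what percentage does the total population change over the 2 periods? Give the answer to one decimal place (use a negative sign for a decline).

Let group 1 be 0–14 through group 4 = 45+.
Period 1.
Births: 13250 × 0.193 = 2557
Group 2: 3750 × 0.948 = 3555
Group 3: 13250 × 0.94 = 12455
Group 4: 6100 × 0.961 + 2500 × 0.54 = 5862 + 1350 = 7212
Net migration: Group 1 + 400 → 2957; Group 2 + 100 → 3655; Group 3 − 130 → 12325; Group 4 + 130 → 7342
End of period: [2957, 3655, 12325, 7342]
Period 2.
Births: 3655 × 0.193 = 705
Group 2: 2957 × 0.948 = 2803
Group 3: 3655 × 0.94 = 3436
Group 4: 12325 × 0.961 + 7342 × 0.54 = 11844 + 3965 = 15809
Net migration: Group 1 + 400 → 1105; Group 2 + 100 → 2903; Group 3 − 130 → 3306; Group 4 + 130 → 15939
End of period: [1105, 2903, 3306, 15939]
Total: 25600 → 23253; change = -2347; percentage change = -9.2%

-9.2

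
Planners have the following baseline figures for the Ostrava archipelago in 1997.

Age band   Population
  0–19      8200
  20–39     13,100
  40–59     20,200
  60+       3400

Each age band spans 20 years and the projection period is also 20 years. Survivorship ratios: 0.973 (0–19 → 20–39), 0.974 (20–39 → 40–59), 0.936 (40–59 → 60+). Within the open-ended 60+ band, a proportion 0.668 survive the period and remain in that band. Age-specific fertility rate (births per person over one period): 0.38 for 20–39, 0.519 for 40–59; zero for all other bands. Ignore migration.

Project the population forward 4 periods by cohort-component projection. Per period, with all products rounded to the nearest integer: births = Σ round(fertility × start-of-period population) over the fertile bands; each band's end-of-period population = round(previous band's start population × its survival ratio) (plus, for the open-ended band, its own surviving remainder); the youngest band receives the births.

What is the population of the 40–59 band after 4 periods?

9149

After projecting period 1:
Births: 13100 * 0.38 = 4978, 20200 * 0.519 = 10484 → 15462
20–39: 8200 * 0.973 = 7979
40–59: 13100 * 0.974 = 12759
60+: 20200 * 0.936 + 3400 * 0.668 = 18907 + 2271 = 21178
Giving 15462 / 7979 / 12759 / 21178.
After projecting period 2:
Births: 7979 * 0.38 = 3032, 12759 * 0.519 = 6622 → 9654
20–39: 15462 * 0.973 = 15045
40–59: 7979 * 0.974 = 7772
60+: 12759 * 0.936 + 21178 * 0.668 = 11942 + 14147 = 26089
Giving 9654 / 15045 / 7772 / 26089.
After projecting period 3:
Births: 15045 * 0.38 = 5717, 7772 * 0.519 = 4034 → 9751
20–39: 9654 * 0.973 = 9393
40–59: 15045 * 0.974 = 14654
60+: 7772 * 0.936 + 26089 * 0.668 = 7275 + 17427 = 24702
Giving 9751 / 9393 / 14654 / 24702.
After projecting period 4:
Births: 9393 * 0.38 = 3569, 14654 * 0.519 = 7605 → 11174
20–39: 9751 * 0.973 = 9488
40–59: 9393 * 0.974 = 9149
60+: 14654 * 0.936 + 24702 * 0.668 = 13716 + 16501 = 30217
Giving 11174 / 9488 / 9149 / 30217.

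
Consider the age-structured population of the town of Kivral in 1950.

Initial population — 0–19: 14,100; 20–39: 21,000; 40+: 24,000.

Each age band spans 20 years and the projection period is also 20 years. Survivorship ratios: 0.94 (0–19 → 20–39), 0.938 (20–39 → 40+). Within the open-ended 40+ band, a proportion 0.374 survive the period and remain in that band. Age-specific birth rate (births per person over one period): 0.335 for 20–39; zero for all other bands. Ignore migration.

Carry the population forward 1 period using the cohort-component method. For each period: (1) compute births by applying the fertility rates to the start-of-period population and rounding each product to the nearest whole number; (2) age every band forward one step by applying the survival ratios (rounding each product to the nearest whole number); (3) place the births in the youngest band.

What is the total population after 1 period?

After projecting period 1:
Births: 21000 × 0.335 = 7035
20–39: 14100 × 0.94 = 13254
40+: 21000 × 0.938 + 24000 × 0.374 = 19698 + 8976 = 28674
Giving 7035 / 13254 / 28674.
Total after period 1: 7035 + 13254 + 28674 = 48963

48963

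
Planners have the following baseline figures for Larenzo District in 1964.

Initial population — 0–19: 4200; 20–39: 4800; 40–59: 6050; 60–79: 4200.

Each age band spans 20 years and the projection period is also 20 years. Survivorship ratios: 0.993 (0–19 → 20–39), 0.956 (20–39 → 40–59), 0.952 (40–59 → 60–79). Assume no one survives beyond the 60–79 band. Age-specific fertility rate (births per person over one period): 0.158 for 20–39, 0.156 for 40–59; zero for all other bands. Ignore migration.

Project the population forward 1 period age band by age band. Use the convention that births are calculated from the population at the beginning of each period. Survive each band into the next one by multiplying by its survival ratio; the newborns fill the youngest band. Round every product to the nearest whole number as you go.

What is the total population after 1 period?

Period 1.
Births: 4800 * 0.158 = 758  |  6050 * 0.156 = 944 ⇒ total 1702
20–39: 4200 * 0.993 = 4171
40–59: 4800 * 0.956 = 4589
60–79: 6050 * 0.952 = 5760
End of period: [1702, 4171, 4589, 5760]
Total after period 1: 1702 + 4171 + 4589 + 5760 = 16222

16222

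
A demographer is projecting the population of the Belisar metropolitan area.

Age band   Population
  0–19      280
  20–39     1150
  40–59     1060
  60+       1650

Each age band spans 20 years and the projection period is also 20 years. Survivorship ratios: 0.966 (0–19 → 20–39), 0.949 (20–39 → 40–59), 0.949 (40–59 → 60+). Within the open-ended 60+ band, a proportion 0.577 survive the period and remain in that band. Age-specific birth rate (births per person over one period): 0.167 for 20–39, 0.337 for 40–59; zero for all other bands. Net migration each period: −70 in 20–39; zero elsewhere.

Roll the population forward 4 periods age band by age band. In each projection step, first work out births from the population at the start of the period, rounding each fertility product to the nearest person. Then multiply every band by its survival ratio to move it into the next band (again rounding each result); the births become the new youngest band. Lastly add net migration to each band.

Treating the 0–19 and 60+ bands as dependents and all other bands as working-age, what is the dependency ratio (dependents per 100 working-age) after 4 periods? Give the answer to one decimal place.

392.4

Numbering the groups 1..4 from youngest to oldest:
After projecting period 1:
Births: 1150 * 0.167 = 192  |  1060 * 0.337 = 357 ⇒ total 549
Group 2: 280 * 0.966 = 270
Group 3: 1150 * 0.949 = 1091
Group 4: 1060 * 0.949 + 1650 * 0.577 = 1006 + 952 = 1958
Net migration: Group 2 − 70 → 200
Population now: 0–19=549, 20–39=200, 40–59=1091, 60+=1958
After projecting period 2:
Births: 200 * 0.167 = 33  |  1091 * 0.337 = 368 ⇒ total 401
Group 2: 549 * 0.966 = 530
Group 3: 200 * 0.949 = 190
Group 4: 1091 * 0.949 + 1958 * 0.577 = 1035 + 1130 = 2165
Net migration: Group 2 − 70 → 460
Population now: 0–19=401, 20–39=460, 40–59=190, 60+=2165
After projecting period 3:
Births: 460 * 0.167 = 77  |  190 * 0.337 = 64 ⇒ total 141
Group 2: 401 * 0.966 = 387
Group 3: 460 * 0.949 = 437
Group 4: 190 * 0.949 + 2165 * 0.577 = 180 + 1249 = 1429
Net migration: Group 2 − 70 → 317
Population now: 0–19=141, 20–39=317, 40–59=437, 60+=1429
After projecting period 4:
Births: 317 * 0.167 = 53  |  437 * 0.337 = 147 ⇒ total 200
Group 2: 141 * 0.966 = 136
Group 3: 317 * 0.949 = 301
Group 4: 437 * 0.949 + 1429 * 0.577 = 415 + 825 = 1240
Net migration: Group 2 − 70 → 66
Population now: 0–19=200, 20–39=66, 40–59=301, 60+=1240
Dependents (band 0–19 + band 60+) = 200 + 1240 = 1440; working-age = 367; ratio = 1440/367 × 100 = 392.4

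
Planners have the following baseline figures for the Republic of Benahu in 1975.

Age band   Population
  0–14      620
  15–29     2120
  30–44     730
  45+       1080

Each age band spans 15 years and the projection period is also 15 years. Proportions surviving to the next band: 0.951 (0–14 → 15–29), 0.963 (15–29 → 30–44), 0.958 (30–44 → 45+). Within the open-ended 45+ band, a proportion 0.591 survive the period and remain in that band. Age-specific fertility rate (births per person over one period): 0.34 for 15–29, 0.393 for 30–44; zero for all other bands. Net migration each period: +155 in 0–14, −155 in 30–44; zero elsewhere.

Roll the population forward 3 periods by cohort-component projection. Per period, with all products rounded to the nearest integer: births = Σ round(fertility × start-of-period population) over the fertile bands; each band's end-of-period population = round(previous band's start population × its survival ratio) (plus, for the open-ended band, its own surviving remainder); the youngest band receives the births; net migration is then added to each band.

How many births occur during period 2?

943

(Groups numbered youngest = 1 to oldest = 4.)
[period 1]
Births: 2120 × 0.34 = 721 ; 730 × 0.393 = 287 → 1008
Group 2: 620 × 0.951 = 590
Group 3: 2120 × 0.963 = 2042
Group 4: 730 × 0.958 + 1080 × 0.591 = 699 + 638 = 1337
Net migration: Group 1 + 155 → 1163; Group 3 − 155 → 1887
Population now: 0–14=1163, 15–29=590, 30–44=1887, 45+=1337
[period 2]
Births: 590 × 0.34 = 201 ; 1887 × 0.393 = 742 → 943
Group 2: 1163 × 0.951 = 1106
Group 3: 590 × 0.963 = 568
Group 4: 1887 × 0.958 + 1337 × 0.591 = 1808 + 790 = 2598
Net migration: Group 1 + 155 → 1098; Group 3 − 155 → 413
Population now: 0–14=1098, 15–29=1106, 30–44=413, 45+=2598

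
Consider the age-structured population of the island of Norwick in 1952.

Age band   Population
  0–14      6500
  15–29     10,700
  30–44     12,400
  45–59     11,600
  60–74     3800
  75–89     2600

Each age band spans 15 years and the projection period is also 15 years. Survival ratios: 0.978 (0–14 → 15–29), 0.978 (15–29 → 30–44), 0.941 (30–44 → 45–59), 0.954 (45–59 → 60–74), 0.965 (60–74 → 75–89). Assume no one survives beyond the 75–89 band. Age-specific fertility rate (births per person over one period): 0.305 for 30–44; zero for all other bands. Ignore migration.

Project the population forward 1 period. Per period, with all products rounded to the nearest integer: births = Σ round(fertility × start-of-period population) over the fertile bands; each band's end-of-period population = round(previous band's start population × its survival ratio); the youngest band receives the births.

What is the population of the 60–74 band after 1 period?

Numbering the bands 1..6 from youngest to oldest:
— Period 1 —
Births: 12400 × 0.305 = 3782
Band 2: 6500 × 0.978 = 6357
Band 3: 10700 × 0.978 = 10465
Band 4: 12400 × 0.941 = 11668
Band 5: 11600 × 0.954 = 11066
Band 6: 3800 × 0.965 = 3667
Giving 3782 / 6357 / 10465 / 11668 / 11066 / 3667.

11066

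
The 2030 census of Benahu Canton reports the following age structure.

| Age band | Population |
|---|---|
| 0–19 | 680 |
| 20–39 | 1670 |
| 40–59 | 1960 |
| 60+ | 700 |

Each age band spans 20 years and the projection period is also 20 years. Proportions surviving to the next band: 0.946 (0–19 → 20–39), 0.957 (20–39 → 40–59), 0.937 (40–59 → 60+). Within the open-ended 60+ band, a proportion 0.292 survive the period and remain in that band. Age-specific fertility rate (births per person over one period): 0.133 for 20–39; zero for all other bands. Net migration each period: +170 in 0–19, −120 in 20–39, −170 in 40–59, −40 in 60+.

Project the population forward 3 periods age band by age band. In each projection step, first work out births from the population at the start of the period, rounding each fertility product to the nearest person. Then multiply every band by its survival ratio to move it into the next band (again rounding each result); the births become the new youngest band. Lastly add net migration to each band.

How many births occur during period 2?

70

(Bands numbered youngest = 1 to oldest = 4.)
[period 1]
Births: 1670 × 0.133 = 222
Band 2: 680 × 0.946 = 643
Band 3: 1670 × 0.957 = 1598
Band 4: 1960 × 0.937 + 700 × 0.292 = 1837 + 204 = 2041
Net migration: Band 1 + 170 → 392; Band 2 − 120 → 523; Band 3 − 170 → 1428; Band 4 − 40 → 2001
Giving 392 / 523 / 1428 / 2001.
[period 2]
Births: 523 × 0.133 = 70
Band 2: 392 × 0.946 = 371
Band 3: 523 × 0.957 = 501
Band 4: 1428 × 0.937 + 2001 × 0.292 = 1338 + 584 = 1922
Net migration: Band 1 + 170 → 240; Band 2 − 120 → 251; Band 3 − 170 → 331; Band 4 − 40 → 1882
Giving 240 / 251 / 331 / 1882.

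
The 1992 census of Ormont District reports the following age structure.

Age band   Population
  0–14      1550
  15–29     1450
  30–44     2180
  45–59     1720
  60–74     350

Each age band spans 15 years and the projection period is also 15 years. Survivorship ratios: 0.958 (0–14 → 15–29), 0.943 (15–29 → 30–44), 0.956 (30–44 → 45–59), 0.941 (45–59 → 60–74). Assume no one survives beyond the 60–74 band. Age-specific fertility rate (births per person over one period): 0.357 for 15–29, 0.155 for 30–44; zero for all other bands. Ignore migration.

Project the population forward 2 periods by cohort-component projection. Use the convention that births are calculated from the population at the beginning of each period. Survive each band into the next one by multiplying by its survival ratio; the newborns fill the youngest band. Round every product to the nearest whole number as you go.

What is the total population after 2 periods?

— Period 1 —
Births: 1450 * 0.357 = 518  |  2180 * 0.155 = 338 ⇒ total 856
15–29: 1550 * 0.958 = 1485
30–44: 1450 * 0.943 = 1367
45–59: 2180 * 0.956 = 2084
60–74: 1720 * 0.941 = 1619
Population now: 0–14=856, 15–29=1485, 30–44=1367, 45–59=2084, 60–74=1619
— Period 2 —
Births: 1485 * 0.357 = 530  |  1367 * 0.155 = 212 ⇒ total 742
15–29: 856 * 0.958 = 820
30–44: 1485 * 0.943 = 1400
45–59: 1367 * 0.956 = 1307
60–74: 2084 * 0.941 = 1961
Population now: 0–14=742, 15–29=820, 30–44=1400, 45–59=1307, 60–74=1961
Total after period 2: 742 + 820 + 1400 + 1307 + 1961 = 6230

6230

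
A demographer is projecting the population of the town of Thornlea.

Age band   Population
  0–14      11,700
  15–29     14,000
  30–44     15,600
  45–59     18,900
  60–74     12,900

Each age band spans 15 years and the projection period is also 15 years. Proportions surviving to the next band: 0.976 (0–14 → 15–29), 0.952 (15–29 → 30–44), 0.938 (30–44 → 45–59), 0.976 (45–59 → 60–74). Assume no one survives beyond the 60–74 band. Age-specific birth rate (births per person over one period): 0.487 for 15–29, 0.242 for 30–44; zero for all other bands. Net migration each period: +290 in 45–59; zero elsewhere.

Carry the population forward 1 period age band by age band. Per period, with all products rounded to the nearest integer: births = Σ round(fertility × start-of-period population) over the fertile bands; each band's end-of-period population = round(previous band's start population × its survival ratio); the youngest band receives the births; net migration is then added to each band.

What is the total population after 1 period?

Let group 1 be 0–14 through group 5 = 60–74.
Period 1:
Births: 14000 × 0.487 = 6818, 15600 × 0.242 = 3775 — total 10593
Group 2: 11700 × 0.976 = 11419
Group 3: 14000 × 0.952 = 13328
Group 4: 15600 × 0.938 = 14633
Group 5: 18900 × 0.976 = 18446
Net migration: Group 4 + 290 → 14923
End of period: [10593, 11419, 13328, 14923, 18446]
Total after period 1: 10593 + 11419 + 13328 + 14923 + 18446 = 68709

68709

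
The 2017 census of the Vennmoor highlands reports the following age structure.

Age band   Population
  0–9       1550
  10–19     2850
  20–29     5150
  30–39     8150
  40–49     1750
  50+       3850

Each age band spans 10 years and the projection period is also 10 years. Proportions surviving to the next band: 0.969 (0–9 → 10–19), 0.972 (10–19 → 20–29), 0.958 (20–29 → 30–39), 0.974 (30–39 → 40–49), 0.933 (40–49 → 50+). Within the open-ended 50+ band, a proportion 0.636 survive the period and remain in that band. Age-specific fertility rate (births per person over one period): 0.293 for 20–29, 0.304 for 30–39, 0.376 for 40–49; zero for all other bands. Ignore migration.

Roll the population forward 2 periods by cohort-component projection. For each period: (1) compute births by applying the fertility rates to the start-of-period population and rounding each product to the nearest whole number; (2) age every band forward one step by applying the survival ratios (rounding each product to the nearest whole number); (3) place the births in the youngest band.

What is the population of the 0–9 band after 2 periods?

Period 1.
Births: 5150 * 0.293 = 1509  |  8150 * 0.304 = 2478  |  1750 * 0.376 = 658 — total 4645
10–19: 1550 * 0.969 = 1502
20–29: 2850 * 0.972 = 2770
30–39: 5150 * 0.958 = 4934
40–49: 8150 * 0.974 = 7938
50+: 1750 * 0.933 + 3850 * 0.636 = 1633 + 2449 = 4082
Population now: 0–9=4645, 10–19=1502, 20–29=2770, 30–39=4934, 40–49=7938, 50+=4082
Period 2.
Births: 2770 * 0.293 = 812  |  4934 * 0.304 = 1500  |  7938 * 0.376 = 2985 — total 5297
10–19: 4645 * 0.969 = 4501
20–29: 1502 * 0.972 = 1460
30–39: 2770 * 0.958 = 2654
40–49: 4934 * 0.974 = 4806
50+: 7938 * 0.933 + 4082 * 0.636 = 7406 + 2596 = 10002
Population now: 0–9=5297, 10–19=4501, 20–29=1460, 30–39=2654, 40–49=4806, 50+=10002

5297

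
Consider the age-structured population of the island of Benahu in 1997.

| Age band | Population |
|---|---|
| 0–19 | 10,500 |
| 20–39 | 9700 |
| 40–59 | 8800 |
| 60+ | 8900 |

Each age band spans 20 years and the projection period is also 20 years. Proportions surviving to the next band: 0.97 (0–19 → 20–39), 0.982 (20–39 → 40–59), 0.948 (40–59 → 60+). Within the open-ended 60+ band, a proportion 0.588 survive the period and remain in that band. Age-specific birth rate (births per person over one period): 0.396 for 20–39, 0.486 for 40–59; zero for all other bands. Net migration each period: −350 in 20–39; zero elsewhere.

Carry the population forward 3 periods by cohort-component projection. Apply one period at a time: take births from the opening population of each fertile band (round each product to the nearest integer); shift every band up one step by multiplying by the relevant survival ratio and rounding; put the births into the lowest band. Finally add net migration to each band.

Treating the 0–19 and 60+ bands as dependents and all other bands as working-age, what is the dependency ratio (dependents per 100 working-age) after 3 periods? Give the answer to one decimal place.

— Period 1 —
Births: 9700 * 0.396 = 3841 ; 8800 * 0.486 = 4277 → 8118
20–39: 10500 * 0.97 = 10185
40–59: 9700 * 0.982 = 9525
60+: 8800 * 0.948 + 8900 * 0.588 = 8342 + 5233 = 13575
Net migration: 20–39 − 350 → 9835
Population now: 0–19=8118, 20–39=9835, 40–59=9525, 60+=13575
— Period 2 —
Births: 9835 * 0.396 = 3895 ; 9525 * 0.486 = 4629 → 8524
20–39: 8118 * 0.97 = 7874
40–59: 9835 * 0.982 = 9658
60+: 9525 * 0.948 + 13575 * 0.588 = 9030 + 7982 = 17012
Net migration: 20–39 − 350 → 7524
Population now: 0–19=8524, 20–39=7524, 40–59=9658, 60+=17012
— Period 3 —
Births: 7524 * 0.396 = 2980 ; 9658 * 0.486 = 4694 → 7674
20–39: 8524 * 0.97 = 8268
40–59: 7524 * 0.982 = 7389
60+: 9658 * 0.948 + 17012 * 0.588 = 9156 + 10003 = 19159
Net migration: 20–39 − 350 → 7918
Population now: 0–19=7674, 20–39=7918, 40–59=7389, 60+=19159
Dependents (band 0–19 + band 60+) = 7674 + 19159 = 26833; working-age = 15307; ratio = 26833/15307 × 100 = 175.3

175.3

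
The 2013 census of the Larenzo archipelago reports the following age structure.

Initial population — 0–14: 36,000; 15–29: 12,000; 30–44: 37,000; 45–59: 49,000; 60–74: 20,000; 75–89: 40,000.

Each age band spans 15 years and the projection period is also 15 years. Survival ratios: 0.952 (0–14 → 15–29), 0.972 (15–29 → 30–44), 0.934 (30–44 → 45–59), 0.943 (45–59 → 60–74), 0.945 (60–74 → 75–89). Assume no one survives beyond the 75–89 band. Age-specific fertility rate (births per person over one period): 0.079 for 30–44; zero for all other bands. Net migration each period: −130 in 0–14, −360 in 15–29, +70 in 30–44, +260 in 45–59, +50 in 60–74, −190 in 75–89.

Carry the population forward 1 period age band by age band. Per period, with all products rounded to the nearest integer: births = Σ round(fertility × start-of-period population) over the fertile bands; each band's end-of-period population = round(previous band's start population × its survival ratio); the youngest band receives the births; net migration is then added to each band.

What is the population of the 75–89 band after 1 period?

18710

— Period 1 —
Births: 37000 * 0.079 = 2923
15–29: 36000 * 0.952 = 34272
30–44: 12000 * 0.972 = 11664
45–59: 37000 * 0.934 = 34558
60–74: 49000 * 0.943 = 46207
75–89: 20000 * 0.945 = 18900
Net migration: 0–14 − 130 → 2793; 15–29 − 360 → 33912; 30–44 + 70 → 11734; 45–59 + 260 → 34818; 60–74 + 50 → 46257; 75–89 − 190 → 18710
→ [2793, 33912, 11734, 34818, 46257, 18710]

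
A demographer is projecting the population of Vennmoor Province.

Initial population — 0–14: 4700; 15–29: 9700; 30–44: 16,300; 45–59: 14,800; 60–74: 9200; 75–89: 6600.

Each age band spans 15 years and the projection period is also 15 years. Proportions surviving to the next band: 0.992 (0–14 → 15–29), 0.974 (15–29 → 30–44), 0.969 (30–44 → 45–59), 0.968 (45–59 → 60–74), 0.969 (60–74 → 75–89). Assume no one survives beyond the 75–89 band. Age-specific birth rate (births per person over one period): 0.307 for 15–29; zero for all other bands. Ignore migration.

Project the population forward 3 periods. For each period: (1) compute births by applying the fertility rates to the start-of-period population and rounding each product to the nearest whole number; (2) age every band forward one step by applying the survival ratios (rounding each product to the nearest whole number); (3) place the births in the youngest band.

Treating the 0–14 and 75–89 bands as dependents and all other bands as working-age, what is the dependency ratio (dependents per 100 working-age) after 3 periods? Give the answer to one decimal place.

— Period 1 —
Births: 9700 × 0.307 = 2978
15–29: 4700 × 0.992 = 4662
30–44: 9700 × 0.974 = 9448
45–59: 16300 × 0.969 = 15795
60–74: 14800 × 0.968 = 14326
75–89: 9200 × 0.969 = 8915
Population now: 0–14=2978, 15–29=4662, 30–44=9448, 45–59=15795, 60–74=14326, 75–89=8915
— Period 2 —
Births: 4662 × 0.307 = 1431
15–29: 2978 × 0.992 = 2954
30–44: 4662 × 0.974 = 4541
45–59: 9448 × 0.969 = 9155
60–74: 15795 × 0.968 = 15290
75–89: 14326 × 0.969 = 13882
Population now: 0–14=1431, 15–29=2954, 30–44=4541, 45–59=9155, 60–74=15290, 75–89=13882
— Period 3 —
Births: 2954 × 0.307 = 907
15–29: 1431 × 0.992 = 1420
30–44: 2954 × 0.974 = 2877
45–59: 4541 × 0.969 = 4400
60–74: 9155 × 0.968 = 8862
75–89: 15290 × 0.969 = 14816
Population now: 0–14=907, 15–29=1420, 30–44=2877, 45–59=4400, 60–74=8862, 75–89=14816
Dependents (band 0–14 + band 75–89) = 907 + 14816 = 15723; working-age = 17559; ratio = 15723/17559 × 100 = 89.5

89.5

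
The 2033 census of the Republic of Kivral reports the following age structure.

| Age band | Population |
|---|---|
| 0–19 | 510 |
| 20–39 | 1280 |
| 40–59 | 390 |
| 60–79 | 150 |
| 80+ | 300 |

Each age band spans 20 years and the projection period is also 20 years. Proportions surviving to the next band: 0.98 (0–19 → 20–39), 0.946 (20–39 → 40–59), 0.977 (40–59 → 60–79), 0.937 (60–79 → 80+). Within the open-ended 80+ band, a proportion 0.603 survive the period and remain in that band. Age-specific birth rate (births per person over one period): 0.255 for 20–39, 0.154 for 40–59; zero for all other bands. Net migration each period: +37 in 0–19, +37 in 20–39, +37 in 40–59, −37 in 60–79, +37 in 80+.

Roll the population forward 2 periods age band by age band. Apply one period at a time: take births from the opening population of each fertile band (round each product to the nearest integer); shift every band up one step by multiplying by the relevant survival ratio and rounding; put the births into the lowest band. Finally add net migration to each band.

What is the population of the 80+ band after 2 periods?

575

Call the groups 1 to 5, youngest first.
[period 1]
Births: 1280 * 0.255 = 326  |  390 * 0.154 = 60 → total 386
Group 2: 510 * 0.98 = 500
Group 3: 1280 * 0.946 = 1211
Group 4: 390 * 0.977 = 381
Group 5: 150 * 0.937 + 300 * 0.603 = 141 + 181 = 322
Net migration: Group 1 + 37 → 423; Group 2 + 37 → 537; Group 3 + 37 → 1248; Group 4 − 37 → 344; Group 5 + 37 → 359
End of period: [423, 537, 1248, 344, 359]
[period 2]
Births: 537 * 0.255 = 137  |  1248 * 0.154 = 192 → total 329
Group 2: 423 * 0.98 = 415
Group 3: 537 * 0.946 = 508
Group 4: 1248 * 0.977 = 1219
Group 5: 344 * 0.937 + 359 * 0.603 = 322 + 216 = 538
Net migration: Group 1 + 37 → 366; Group 2 + 37 → 452; Group 3 + 37 → 545; Group 4 − 37 → 1182; Group 5 + 37 → 575
End of period: [366, 452, 545, 1182, 575]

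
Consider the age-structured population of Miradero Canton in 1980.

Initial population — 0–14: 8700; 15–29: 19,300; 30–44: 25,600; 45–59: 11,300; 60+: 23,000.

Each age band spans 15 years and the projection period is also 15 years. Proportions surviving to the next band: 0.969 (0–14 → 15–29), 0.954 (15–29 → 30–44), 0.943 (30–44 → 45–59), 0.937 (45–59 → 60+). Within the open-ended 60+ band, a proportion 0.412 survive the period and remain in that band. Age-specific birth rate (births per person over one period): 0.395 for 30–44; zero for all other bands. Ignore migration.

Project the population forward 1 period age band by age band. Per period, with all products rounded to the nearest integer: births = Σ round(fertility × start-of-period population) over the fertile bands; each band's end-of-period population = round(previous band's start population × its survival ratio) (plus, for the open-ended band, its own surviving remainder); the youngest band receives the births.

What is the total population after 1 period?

81159

After projecting period 1:
Births: 25600 * 0.395 = 10112
15–29: 8700 * 0.969 = 8430
30–44: 19300 * 0.954 = 18412
45–59: 25600 * 0.943 = 24141
60+: 11300 * 0.937 + 23000 * 0.412 = 10588 + 9476 = 20064
Population now: 0–14=10112, 15–29=8430, 30–44=18412, 45–59=24141, 60+=20064
Total after period 1: 10112 + 8430 + 18412 + 24141 + 20064 = 81159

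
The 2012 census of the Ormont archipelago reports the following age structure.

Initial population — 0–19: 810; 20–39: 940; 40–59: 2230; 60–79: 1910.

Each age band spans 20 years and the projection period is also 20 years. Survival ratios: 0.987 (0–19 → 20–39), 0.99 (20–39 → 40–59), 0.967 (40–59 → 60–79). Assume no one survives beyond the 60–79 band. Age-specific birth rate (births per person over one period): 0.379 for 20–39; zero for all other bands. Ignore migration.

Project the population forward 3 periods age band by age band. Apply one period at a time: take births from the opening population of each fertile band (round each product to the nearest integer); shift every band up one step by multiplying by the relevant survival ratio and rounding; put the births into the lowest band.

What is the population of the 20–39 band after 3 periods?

299

Call the groups 1 to 4, youngest first.
After projecting period 1:
Births: 940 × 0.379 = 356
Group 2: 810 × 0.987 = 799
Group 3: 940 × 0.99 = 931
Group 4: 2230 × 0.967 = 2156
End of period: [356, 799, 931, 2156]
After projecting period 2:
Births: 799 × 0.379 = 303
Group 2: 356 × 0.987 = 351
Group 3: 799 × 0.99 = 791
Group 4: 931 × 0.967 = 900
End of period: [303, 351, 791, 900]
After projecting period 3:
Births: 351 × 0.379 = 133
Group 2: 303 × 0.987 = 299
Group 3: 351 × 0.99 = 347
Group 4: 791 × 0.967 = 765
End of period: [133, 299, 347, 765]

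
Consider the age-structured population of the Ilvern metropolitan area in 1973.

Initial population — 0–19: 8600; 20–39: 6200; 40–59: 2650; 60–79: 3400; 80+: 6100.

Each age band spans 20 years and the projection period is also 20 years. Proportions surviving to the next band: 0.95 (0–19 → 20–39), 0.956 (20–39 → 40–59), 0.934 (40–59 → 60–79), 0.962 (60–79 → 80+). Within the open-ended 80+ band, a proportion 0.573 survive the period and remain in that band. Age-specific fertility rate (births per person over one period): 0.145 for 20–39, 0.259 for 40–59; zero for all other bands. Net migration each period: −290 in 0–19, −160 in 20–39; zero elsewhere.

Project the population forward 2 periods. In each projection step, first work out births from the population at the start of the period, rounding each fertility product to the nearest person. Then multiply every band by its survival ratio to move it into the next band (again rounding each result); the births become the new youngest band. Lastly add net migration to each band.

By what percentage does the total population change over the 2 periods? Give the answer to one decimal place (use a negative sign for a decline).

(Groups numbered youngest = 1 to oldest = 5.)
— Period 1 —
Births: 6200 * 0.145 = 899  |  2650 * 0.259 = 686 → total 1585
Group 2: 8600 * 0.95 = 8170
Group 3: 6200 * 0.956 = 5927
Group 4: 2650 * 0.934 = 2475
Group 5: 3400 * 0.962 + 6100 * 0.573 = 3271 + 3495 = 6766
Net migration: Group 1 − 290 → 1295; Group 2 − 160 → 8010
End of period: [1295, 8010, 5927, 2475, 6766]
— Period 2 —
Births: 8010 * 0.145 = 1161  |  5927 * 0.259 = 1535 → total 2696
Group 2: 1295 * 0.95 = 1230
Group 3: 8010 * 0.956 = 7658
Group 4: 5927 * 0.934 = 5536
Group 5: 2475 * 0.962 + 6766 * 0.573 = 2381 + 3877 = 6258
Net migration: Group 1 − 290 → 2406; Group 2 − 160 → 1070
End of period: [2406, 1070, 7658, 5536, 6258]
Total: 26950 → 22928; change = -4022; percentage change = -14.9%

-14.9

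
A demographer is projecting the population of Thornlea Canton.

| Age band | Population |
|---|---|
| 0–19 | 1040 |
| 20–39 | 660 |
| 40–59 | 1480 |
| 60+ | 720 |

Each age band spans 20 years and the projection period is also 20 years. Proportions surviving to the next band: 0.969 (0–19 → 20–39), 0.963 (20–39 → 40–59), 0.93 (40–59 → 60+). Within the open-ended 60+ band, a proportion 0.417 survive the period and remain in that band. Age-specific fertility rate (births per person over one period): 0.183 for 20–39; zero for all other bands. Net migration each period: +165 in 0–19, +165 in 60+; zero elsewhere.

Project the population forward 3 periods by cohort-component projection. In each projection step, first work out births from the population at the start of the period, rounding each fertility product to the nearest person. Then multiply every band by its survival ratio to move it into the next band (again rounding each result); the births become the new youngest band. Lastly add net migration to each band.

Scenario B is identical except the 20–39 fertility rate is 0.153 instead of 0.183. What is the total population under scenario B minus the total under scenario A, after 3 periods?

(Groups numbered youngest = 1 to oldest = 4.)
After projecting period 1:
Births: 660 × 0.183 = 121
Group 2: 1040 × 0.969 = 1008
Group 3: 660 × 0.963 = 636
Group 4: 1480 × 0.93 + 720 × 0.417 = 1376 + 300 = 1676
Net migration: Group 1 + 165 → 286; Group 4 + 165 → 1841
Giving 286 / 1008 / 636 / 1841.
After projecting period 2:
Births: 1008 × 0.183 = 184
Group 2: 286 × 0.969 = 277
Group 3: 1008 × 0.963 = 971
Group 4: 636 × 0.93 + 1841 × 0.417 = 591 + 768 = 1359
Net migration: Group 1 + 165 → 349; Group 4 + 165 → 1524
Giving 349 / 277 / 971 / 1524.
After projecting period 3:
Births: 277 × 0.183 = 51
Group 2: 349 × 0.969 = 338
Group 3: 277 × 0.963 = 267
Group 4: 971 × 0.93 + 1524 × 0.417 = 903 + 636 = 1539
Net migration: Group 1 + 165 → 216; Group 4 + 165 → 1704
Giving 216 / 338 / 267 / 1704.
Scenario A total after 3 periods: 2525
Scenario B projection —
After projecting period 1:
Births: 660 × 0.153 = 101
Group 2: 1040 × 0.969 = 1008
Group 3: 660 × 0.963 = 636
Group 4: 1480 × 0.93 + 720 × 0.417 = 1376 + 300 = 1676
Net migration: Group 1 + 165 → 266; Group 4 + 165 → 1841
Giving 266 / 1008 / 636 / 1841.
After projecting period 2:
Births: 1008 × 0.153 = 154
Group 2: 266 × 0.969 = 258
Group 3: 1008 × 0.963 = 971
Group 4: 636 × 0.93 + 1841 × 0.417 = 591 + 768 = 1359
Net migration: Group 1 + 165 → 319; Group 4 + 165 → 1524
Giving 319 / 258 / 971 / 1524.
After projecting period 3:
Births: 258 × 0.153 = 39
Group 2: 319 × 0.969 = 309
Group 3: 258 × 0.963 = 248
Group 4: 971 × 0.93 + 1524 × 0.417 = 903 + 636 = 1539
Net migration: Group 1 + 165 → 204; Group 4 + 165 → 1704
Giving 204 / 309 / 248 / 1704.
Scenario B total after 3 periods: 2465
Difference B − A = 2465 − 2525 = -60

-60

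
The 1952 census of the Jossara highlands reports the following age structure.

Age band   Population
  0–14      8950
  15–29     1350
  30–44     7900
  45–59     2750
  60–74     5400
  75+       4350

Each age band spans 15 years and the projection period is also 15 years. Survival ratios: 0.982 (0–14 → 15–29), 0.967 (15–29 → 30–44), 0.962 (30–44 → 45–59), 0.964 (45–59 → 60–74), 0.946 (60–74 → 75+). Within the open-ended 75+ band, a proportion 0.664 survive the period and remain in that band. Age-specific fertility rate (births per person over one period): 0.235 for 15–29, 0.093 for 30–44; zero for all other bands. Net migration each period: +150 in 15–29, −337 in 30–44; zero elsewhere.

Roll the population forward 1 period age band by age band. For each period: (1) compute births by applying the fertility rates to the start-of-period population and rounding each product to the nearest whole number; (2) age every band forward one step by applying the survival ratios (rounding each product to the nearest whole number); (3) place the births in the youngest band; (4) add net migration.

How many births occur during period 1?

1052

— Period 1 —
Births: 1350 × 0.235 = 317 ; 7900 × 0.093 = 735 — total 1052
15–29: 8950 × 0.982 = 8789
30–44: 1350 × 0.967 = 1305
45–59: 7900 × 0.962 = 7600
60–74: 2750 × 0.964 = 2651
75+: 5400 × 0.946 + 4350 × 0.664 = 5108 + 2888 = 7996
Net migration: 15–29 + 150 → 8939; 30–44 − 337 → 968
Giving 1052 / 8939 / 968 / 7600 / 2651 / 7996.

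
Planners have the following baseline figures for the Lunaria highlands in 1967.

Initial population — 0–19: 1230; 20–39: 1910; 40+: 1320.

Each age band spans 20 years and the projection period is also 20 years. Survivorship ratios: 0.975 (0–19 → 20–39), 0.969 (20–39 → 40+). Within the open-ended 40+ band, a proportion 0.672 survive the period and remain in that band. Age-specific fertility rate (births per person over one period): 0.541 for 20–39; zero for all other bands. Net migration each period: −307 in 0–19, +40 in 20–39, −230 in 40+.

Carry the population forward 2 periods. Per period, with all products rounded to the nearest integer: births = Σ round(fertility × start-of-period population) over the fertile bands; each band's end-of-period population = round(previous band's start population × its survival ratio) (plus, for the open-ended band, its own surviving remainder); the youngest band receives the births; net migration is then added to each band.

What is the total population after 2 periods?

Period 1.
Births: 1910 * 0.541 = 1033
20–39: 1230 * 0.975 = 1199
40+: 1910 * 0.969 + 1320 * 0.672 = 1851 + 887 = 2738
Net migration: 0–19 − 307 → 726; 20–39 + 40 → 1239; 40+ − 230 → 2508
Giving 726 / 1239 / 2508.
Period 2.
Births: 1239 * 0.541 = 670
20–39: 726 * 0.975 = 708
40+: 1239 * 0.969 + 2508 * 0.672 = 1201 + 1685 = 2886
Net migration: 0–19 − 307 → 363; 20–39 + 40 → 748; 40+ − 230 → 2656
Giving 363 / 748 / 2656.
Total after period 2: 363 + 748 + 2656 = 3767

3767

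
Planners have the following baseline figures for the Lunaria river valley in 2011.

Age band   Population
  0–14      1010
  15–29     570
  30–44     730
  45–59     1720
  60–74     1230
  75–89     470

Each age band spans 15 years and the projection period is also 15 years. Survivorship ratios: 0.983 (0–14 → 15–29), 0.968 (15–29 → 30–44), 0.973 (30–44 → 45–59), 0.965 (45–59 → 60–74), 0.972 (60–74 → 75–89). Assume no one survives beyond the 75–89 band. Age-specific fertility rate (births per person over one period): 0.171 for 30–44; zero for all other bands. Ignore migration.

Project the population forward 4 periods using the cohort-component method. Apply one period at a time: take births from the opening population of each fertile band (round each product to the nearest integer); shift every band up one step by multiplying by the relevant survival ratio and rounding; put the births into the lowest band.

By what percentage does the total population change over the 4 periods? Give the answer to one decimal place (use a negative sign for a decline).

-68.7

(Groups numbered youngest = 1 to oldest = 6.)
— Period 1 —
Births: 730 × 0.171 = 125
Group 2: 1010 × 0.983 = 993
Group 3: 570 × 0.968 = 552
Group 4: 730 × 0.973 = 710
Group 5: 1720 × 0.965 = 1660
Group 6: 1230 × 0.972 = 1196
Giving 125 / 993 / 552 / 710 / 1660 / 1196.
— Period 2 —
Births: 552 × 0.171 = 94
Group 2: 125 × 0.983 = 123
Group 3: 993 × 0.968 = 961
Group 4: 552 × 0.973 = 537
Group 5: 710 × 0.965 = 685
Group 6: 1660 × 0.972 = 1614
Giving 94 / 123 / 961 / 537 / 685 / 1614.
— Period 3 —
Births: 961 × 0.171 = 164
Group 2: 94 × 0.983 = 92
Group 3: 123 × 0.968 = 119
Group 4: 961 × 0.973 = 935
Group 5: 537 × 0.965 = 518
Group 6: 685 × 0.972 = 666
Giving 164 / 92 / 119 / 935 / 518 / 666.
— Period 4 —
Births: 119 × 0.171 = 20
Group 2: 164 × 0.983 = 161
Group 3: 92 × 0.968 = 89
Group 4: 119 × 0.973 = 116
Group 5: 935 × 0.965 = 902
Group 6: 518 × 0.972 = 503
Giving 20 / 161 / 89 / 116 / 902 / 503.
Total: 5730 → 1791; change = -3939; percentage change = -68.7%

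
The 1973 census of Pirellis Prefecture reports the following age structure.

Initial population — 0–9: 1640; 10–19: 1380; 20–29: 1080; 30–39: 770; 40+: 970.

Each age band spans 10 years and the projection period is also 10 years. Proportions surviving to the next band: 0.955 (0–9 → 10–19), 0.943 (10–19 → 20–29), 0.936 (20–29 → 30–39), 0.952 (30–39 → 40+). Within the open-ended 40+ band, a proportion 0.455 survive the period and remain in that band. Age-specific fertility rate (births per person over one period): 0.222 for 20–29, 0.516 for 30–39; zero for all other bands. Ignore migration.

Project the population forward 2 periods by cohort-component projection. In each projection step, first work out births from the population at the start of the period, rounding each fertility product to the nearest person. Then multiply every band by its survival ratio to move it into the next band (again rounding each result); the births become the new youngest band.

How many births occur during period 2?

Let band 1 be 0–9 through band 5 = 40+.
Period 1.
Births: 1080 × 0.222 = 240  |  770 × 0.516 = 397 ⇒ total 637
Band 2: 1640 × 0.955 = 1566
Band 3: 1380 × 0.943 = 1301
Band 4: 1080 × 0.936 = 1011
Band 5: 770 × 0.952 + 970 × 0.455 = 733 + 441 = 1174
Population now: 0–9=637, 10–19=1566, 20–29=1301, 30–39=1011, 40+=1174
Period 2.
Births: 1301 × 0.222 = 289  |  1011 × 0.516 = 522 ⇒ total 811
Band 2: 637 × 0.955 = 608
Band 3: 1566 × 0.943 = 1477
Band 4: 1301 × 0.936 = 1218
Band 5: 1011 × 0.952 + 1174 × 0.455 = 962 + 534 = 1496
Population now: 0–9=811, 10–19=608, 20–29=1477, 30–39=1218, 40+=1496

811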